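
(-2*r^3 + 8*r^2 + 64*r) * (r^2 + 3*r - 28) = -2*r^5 + 2*r^4 + 144*r^3 - 32*r^2 - 1792*r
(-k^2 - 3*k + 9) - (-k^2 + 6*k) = 9 - 9*k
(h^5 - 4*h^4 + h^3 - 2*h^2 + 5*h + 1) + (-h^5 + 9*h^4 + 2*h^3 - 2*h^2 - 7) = 5*h^4 + 3*h^3 - 4*h^2 + 5*h - 6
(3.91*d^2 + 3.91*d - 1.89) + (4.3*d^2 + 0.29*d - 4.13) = 8.21*d^2 + 4.2*d - 6.02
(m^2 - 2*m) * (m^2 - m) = m^4 - 3*m^3 + 2*m^2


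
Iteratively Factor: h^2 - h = (h)*(h - 1)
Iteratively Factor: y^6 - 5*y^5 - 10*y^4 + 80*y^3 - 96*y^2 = (y - 4)*(y^5 - y^4 - 14*y^3 + 24*y^2) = (y - 4)*(y - 2)*(y^4 + y^3 - 12*y^2) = (y - 4)*(y - 2)*(y + 4)*(y^3 - 3*y^2) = y*(y - 4)*(y - 2)*(y + 4)*(y^2 - 3*y) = y^2*(y - 4)*(y - 2)*(y + 4)*(y - 3)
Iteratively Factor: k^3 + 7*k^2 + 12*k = (k)*(k^2 + 7*k + 12) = k*(k + 3)*(k + 4)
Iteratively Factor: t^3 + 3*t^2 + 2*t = (t + 2)*(t^2 + t) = (t + 1)*(t + 2)*(t)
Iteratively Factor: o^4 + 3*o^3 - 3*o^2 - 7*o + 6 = (o - 1)*(o^3 + 4*o^2 + o - 6) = (o - 1)*(o + 2)*(o^2 + 2*o - 3) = (o - 1)^2*(o + 2)*(o + 3)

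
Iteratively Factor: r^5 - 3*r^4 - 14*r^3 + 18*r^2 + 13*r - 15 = (r + 3)*(r^4 - 6*r^3 + 4*r^2 + 6*r - 5) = (r - 1)*(r + 3)*(r^3 - 5*r^2 - r + 5) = (r - 5)*(r - 1)*(r + 3)*(r^2 - 1) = (r - 5)*(r - 1)*(r + 1)*(r + 3)*(r - 1)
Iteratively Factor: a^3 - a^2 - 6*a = (a - 3)*(a^2 + 2*a) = (a - 3)*(a + 2)*(a)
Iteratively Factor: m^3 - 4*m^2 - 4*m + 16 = (m - 2)*(m^2 - 2*m - 8) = (m - 2)*(m + 2)*(m - 4)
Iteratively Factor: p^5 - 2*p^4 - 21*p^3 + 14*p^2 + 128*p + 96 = (p + 2)*(p^4 - 4*p^3 - 13*p^2 + 40*p + 48) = (p - 4)*(p + 2)*(p^3 - 13*p - 12) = (p - 4)^2*(p + 2)*(p^2 + 4*p + 3) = (p - 4)^2*(p + 2)*(p + 3)*(p + 1)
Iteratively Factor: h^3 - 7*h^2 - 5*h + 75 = (h + 3)*(h^2 - 10*h + 25) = (h - 5)*(h + 3)*(h - 5)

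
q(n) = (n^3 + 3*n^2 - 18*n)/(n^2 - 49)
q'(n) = -2*n*(n^3 + 3*n^2 - 18*n)/(n^2 - 49)^2 + (3*n^2 + 6*n - 18)/(n^2 - 49)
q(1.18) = 0.32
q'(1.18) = 0.16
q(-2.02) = -0.90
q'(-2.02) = 0.48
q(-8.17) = -11.16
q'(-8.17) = -2.77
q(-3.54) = -1.56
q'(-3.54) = 0.35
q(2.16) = 0.33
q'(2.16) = -0.17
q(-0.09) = -0.03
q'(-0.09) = 0.38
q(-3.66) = -1.60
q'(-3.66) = 0.32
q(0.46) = 0.15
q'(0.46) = 0.30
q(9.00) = 25.31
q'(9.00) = -5.52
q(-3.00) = -1.35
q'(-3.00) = 0.43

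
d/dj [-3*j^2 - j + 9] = -6*j - 1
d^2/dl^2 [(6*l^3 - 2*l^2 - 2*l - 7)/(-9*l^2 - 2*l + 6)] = 2*(-222*l^3 + 2241*l^2 + 54*l + 502)/(729*l^6 + 486*l^5 - 1350*l^4 - 640*l^3 + 900*l^2 + 216*l - 216)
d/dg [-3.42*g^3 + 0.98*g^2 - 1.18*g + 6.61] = -10.26*g^2 + 1.96*g - 1.18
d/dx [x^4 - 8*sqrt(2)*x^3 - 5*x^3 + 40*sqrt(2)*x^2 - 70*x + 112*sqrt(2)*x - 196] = 4*x^3 - 24*sqrt(2)*x^2 - 15*x^2 + 80*sqrt(2)*x - 70 + 112*sqrt(2)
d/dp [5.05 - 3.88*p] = -3.88000000000000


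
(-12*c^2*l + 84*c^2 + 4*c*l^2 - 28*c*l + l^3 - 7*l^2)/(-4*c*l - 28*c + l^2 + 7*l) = (12*c^2*l - 84*c^2 - 4*c*l^2 + 28*c*l - l^3 + 7*l^2)/(4*c*l + 28*c - l^2 - 7*l)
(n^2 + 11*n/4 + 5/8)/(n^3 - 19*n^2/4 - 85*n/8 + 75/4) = (4*n + 1)/(4*n^2 - 29*n + 30)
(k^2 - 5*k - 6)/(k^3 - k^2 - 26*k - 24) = 1/(k + 4)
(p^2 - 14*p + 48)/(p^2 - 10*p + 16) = (p - 6)/(p - 2)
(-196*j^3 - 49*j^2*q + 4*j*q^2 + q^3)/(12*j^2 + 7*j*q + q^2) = (-49*j^2 + q^2)/(3*j + q)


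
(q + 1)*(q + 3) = q^2 + 4*q + 3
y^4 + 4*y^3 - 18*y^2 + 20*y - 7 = (y - 1)^3*(y + 7)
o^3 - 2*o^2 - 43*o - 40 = (o - 8)*(o + 1)*(o + 5)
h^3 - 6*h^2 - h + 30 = (h - 5)*(h - 3)*(h + 2)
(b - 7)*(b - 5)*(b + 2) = b^3 - 10*b^2 + 11*b + 70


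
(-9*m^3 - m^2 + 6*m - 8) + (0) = -9*m^3 - m^2 + 6*m - 8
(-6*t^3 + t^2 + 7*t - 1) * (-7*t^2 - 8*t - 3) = 42*t^5 + 41*t^4 - 39*t^3 - 52*t^2 - 13*t + 3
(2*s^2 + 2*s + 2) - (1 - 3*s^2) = 5*s^2 + 2*s + 1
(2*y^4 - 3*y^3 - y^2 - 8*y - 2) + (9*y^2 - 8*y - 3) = 2*y^4 - 3*y^3 + 8*y^2 - 16*y - 5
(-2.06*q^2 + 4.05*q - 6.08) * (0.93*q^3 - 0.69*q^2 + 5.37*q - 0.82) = -1.9158*q^5 + 5.1879*q^4 - 19.5111*q^3 + 27.6329*q^2 - 35.9706*q + 4.9856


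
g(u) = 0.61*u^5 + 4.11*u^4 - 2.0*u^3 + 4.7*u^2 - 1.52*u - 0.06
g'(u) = 3.05*u^4 + 16.44*u^3 - 6.0*u^2 + 9.4*u - 1.52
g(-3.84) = 572.66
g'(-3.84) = -393.80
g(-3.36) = 396.58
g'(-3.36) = -335.72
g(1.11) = 8.58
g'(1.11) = 28.64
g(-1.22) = 19.88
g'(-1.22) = -45.01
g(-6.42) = 1061.86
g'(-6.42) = 521.97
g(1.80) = 55.44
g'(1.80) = 123.86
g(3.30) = 700.37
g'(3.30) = 916.67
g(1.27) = 14.20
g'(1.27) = 42.35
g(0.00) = -0.06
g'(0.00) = -1.52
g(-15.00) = -247319.76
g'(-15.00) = 97428.73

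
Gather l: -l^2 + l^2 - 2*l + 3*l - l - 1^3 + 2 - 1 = 0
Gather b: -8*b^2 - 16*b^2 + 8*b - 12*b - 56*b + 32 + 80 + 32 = -24*b^2 - 60*b + 144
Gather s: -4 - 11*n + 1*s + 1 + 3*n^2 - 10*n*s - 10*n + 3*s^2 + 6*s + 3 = 3*n^2 - 21*n + 3*s^2 + s*(7 - 10*n)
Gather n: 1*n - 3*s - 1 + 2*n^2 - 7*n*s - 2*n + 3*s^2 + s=2*n^2 + n*(-7*s - 1) + 3*s^2 - 2*s - 1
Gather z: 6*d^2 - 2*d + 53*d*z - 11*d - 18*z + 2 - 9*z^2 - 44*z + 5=6*d^2 - 13*d - 9*z^2 + z*(53*d - 62) + 7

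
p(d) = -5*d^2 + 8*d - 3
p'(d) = 8 - 10*d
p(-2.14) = -43.02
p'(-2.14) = 29.40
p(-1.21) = -20.00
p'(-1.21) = 20.10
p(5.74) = -121.82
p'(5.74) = -49.40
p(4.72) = -76.63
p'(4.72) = -39.20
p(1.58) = -2.84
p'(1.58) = -7.80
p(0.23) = -1.42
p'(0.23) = 5.70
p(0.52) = -0.19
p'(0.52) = 2.80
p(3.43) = -34.38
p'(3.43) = -26.30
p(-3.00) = -72.00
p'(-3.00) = 38.00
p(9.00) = -336.00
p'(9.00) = -82.00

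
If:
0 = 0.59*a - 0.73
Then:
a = 1.24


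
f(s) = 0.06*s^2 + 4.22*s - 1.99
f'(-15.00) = 2.42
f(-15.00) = -51.79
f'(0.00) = 4.22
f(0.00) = -1.99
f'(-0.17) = 4.20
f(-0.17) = -2.71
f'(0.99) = 4.34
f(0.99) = 2.25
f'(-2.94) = 3.87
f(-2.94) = -13.88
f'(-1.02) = 4.10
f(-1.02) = -6.23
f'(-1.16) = 4.08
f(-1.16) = -6.80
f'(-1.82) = 4.00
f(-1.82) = -9.47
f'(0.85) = 4.32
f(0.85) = 1.64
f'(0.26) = 4.25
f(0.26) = -0.89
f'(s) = 0.12*s + 4.22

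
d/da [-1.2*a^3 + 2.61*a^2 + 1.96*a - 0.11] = -3.6*a^2 + 5.22*a + 1.96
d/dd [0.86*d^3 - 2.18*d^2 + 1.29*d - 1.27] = 2.58*d^2 - 4.36*d + 1.29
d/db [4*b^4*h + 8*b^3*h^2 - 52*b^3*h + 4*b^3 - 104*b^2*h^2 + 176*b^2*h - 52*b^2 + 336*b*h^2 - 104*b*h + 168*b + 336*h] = 16*b^3*h + 24*b^2*h^2 - 156*b^2*h + 12*b^2 - 208*b*h^2 + 352*b*h - 104*b + 336*h^2 - 104*h + 168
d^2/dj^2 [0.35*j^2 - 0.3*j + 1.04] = 0.700000000000000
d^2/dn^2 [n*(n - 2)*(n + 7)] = 6*n + 10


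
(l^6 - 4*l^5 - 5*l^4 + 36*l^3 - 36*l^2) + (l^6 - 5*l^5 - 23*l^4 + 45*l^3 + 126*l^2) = 2*l^6 - 9*l^5 - 28*l^4 + 81*l^3 + 90*l^2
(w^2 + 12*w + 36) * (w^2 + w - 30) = w^4 + 13*w^3 + 18*w^2 - 324*w - 1080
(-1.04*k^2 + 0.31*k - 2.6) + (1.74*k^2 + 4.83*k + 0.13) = 0.7*k^2 + 5.14*k - 2.47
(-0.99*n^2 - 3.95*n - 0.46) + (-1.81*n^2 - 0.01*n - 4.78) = -2.8*n^2 - 3.96*n - 5.24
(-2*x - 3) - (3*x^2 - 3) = -3*x^2 - 2*x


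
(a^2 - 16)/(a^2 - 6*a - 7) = (16 - a^2)/(-a^2 + 6*a + 7)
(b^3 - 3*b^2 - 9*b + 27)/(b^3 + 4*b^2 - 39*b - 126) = (b^2 - 6*b + 9)/(b^2 + b - 42)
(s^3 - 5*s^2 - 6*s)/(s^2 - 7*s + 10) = s*(s^2 - 5*s - 6)/(s^2 - 7*s + 10)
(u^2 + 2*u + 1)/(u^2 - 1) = (u + 1)/(u - 1)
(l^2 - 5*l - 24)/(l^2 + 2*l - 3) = (l - 8)/(l - 1)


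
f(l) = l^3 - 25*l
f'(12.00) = 407.00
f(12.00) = 1428.00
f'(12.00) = 407.00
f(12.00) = 1428.00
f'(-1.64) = -16.93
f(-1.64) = 36.59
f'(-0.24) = -24.83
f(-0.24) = 5.99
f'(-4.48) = 35.21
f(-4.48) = 22.08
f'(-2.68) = -3.45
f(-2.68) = 47.75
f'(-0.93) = -22.41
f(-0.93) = 22.45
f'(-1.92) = -13.94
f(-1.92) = 40.92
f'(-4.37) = 32.29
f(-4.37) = 25.80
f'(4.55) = 37.11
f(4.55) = -19.55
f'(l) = 3*l^2 - 25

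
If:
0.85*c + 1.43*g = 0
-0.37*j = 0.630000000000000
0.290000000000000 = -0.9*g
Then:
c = 0.54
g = -0.32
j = -1.70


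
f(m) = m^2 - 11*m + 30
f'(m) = 2*m - 11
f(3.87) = 2.41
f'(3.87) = -3.26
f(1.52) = 15.59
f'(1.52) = -7.96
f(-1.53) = 49.17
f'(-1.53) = -14.06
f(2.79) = 7.09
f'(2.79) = -5.42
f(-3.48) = 80.39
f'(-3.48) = -17.96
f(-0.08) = 30.89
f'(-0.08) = -11.16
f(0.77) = 22.12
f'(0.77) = -9.46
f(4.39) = 0.98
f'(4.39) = -2.22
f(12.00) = 42.00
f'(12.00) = 13.00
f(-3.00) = 72.00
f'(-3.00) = -17.00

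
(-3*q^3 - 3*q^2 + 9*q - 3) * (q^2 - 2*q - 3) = -3*q^5 + 3*q^4 + 24*q^3 - 12*q^2 - 21*q + 9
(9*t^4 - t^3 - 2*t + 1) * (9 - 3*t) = -27*t^5 + 84*t^4 - 9*t^3 + 6*t^2 - 21*t + 9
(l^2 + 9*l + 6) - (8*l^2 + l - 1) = -7*l^2 + 8*l + 7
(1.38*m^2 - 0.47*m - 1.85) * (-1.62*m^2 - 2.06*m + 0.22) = -2.2356*m^4 - 2.0814*m^3 + 4.2688*m^2 + 3.7076*m - 0.407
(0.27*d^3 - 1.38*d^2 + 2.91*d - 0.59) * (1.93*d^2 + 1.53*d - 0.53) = 0.5211*d^5 - 2.2503*d^4 + 3.3618*d^3 + 4.045*d^2 - 2.445*d + 0.3127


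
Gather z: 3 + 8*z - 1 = 8*z + 2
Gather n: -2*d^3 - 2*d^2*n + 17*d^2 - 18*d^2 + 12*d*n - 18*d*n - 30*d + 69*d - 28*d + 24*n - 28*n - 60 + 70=-2*d^3 - d^2 + 11*d + n*(-2*d^2 - 6*d - 4) + 10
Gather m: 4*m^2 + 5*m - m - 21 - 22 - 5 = 4*m^2 + 4*m - 48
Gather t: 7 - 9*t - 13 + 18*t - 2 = 9*t - 8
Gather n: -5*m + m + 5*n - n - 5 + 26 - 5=-4*m + 4*n + 16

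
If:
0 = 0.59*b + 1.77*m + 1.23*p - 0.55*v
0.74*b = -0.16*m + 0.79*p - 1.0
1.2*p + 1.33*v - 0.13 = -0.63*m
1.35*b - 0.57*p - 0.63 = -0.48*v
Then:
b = 1.81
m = -2.58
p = 2.44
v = -0.89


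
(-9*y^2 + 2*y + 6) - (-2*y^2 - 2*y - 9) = -7*y^2 + 4*y + 15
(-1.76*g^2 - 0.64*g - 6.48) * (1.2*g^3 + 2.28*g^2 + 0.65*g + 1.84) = -2.112*g^5 - 4.7808*g^4 - 10.3792*g^3 - 18.4288*g^2 - 5.3896*g - 11.9232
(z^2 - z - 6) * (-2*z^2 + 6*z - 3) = -2*z^4 + 8*z^3 + 3*z^2 - 33*z + 18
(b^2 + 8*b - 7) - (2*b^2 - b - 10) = -b^2 + 9*b + 3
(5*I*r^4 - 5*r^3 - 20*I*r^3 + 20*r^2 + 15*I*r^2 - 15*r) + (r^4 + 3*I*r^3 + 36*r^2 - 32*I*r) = r^4 + 5*I*r^4 - 5*r^3 - 17*I*r^3 + 56*r^2 + 15*I*r^2 - 15*r - 32*I*r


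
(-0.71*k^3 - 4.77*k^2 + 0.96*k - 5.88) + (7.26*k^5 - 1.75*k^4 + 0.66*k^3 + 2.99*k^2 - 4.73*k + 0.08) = 7.26*k^5 - 1.75*k^4 - 0.0499999999999999*k^3 - 1.78*k^2 - 3.77*k - 5.8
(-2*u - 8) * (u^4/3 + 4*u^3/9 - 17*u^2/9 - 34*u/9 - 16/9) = -2*u^5/3 - 32*u^4/9 + 2*u^3/9 + 68*u^2/3 + 304*u/9 + 128/9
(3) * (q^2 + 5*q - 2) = 3*q^2 + 15*q - 6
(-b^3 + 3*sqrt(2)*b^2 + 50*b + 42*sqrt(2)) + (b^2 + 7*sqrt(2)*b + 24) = -b^3 + b^2 + 3*sqrt(2)*b^2 + 7*sqrt(2)*b + 50*b + 24 + 42*sqrt(2)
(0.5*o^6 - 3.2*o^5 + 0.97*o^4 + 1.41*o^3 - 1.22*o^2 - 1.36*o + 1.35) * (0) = 0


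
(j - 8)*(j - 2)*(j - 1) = j^3 - 11*j^2 + 26*j - 16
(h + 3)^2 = h^2 + 6*h + 9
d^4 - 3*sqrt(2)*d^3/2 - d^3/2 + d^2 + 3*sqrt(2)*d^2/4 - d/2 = d*(d - 1/2)*(d - sqrt(2))*(d - sqrt(2)/2)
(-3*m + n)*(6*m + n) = -18*m^2 + 3*m*n + n^2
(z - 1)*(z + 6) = z^2 + 5*z - 6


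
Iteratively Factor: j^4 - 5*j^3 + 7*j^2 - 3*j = (j)*(j^3 - 5*j^2 + 7*j - 3) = j*(j - 3)*(j^2 - 2*j + 1) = j*(j - 3)*(j - 1)*(j - 1)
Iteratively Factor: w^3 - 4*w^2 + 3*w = (w - 3)*(w^2 - w) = (w - 3)*(w - 1)*(w)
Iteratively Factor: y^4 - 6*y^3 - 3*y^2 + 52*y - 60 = (y - 2)*(y^3 - 4*y^2 - 11*y + 30) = (y - 5)*(y - 2)*(y^2 + y - 6) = (y - 5)*(y - 2)^2*(y + 3)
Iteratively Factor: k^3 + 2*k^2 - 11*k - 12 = (k - 3)*(k^2 + 5*k + 4) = (k - 3)*(k + 1)*(k + 4)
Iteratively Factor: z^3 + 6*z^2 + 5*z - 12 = (z - 1)*(z^2 + 7*z + 12) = (z - 1)*(z + 3)*(z + 4)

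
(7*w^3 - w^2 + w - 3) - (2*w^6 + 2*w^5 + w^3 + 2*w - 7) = -2*w^6 - 2*w^5 + 6*w^3 - w^2 - w + 4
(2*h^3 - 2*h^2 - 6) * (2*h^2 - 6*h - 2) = 4*h^5 - 16*h^4 + 8*h^3 - 8*h^2 + 36*h + 12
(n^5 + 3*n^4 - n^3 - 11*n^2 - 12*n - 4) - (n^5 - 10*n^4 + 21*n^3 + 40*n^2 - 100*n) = 13*n^4 - 22*n^3 - 51*n^2 + 88*n - 4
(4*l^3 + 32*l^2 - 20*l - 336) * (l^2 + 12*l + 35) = 4*l^5 + 80*l^4 + 504*l^3 + 544*l^2 - 4732*l - 11760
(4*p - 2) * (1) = 4*p - 2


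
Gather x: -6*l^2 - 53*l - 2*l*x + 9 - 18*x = -6*l^2 - 53*l + x*(-2*l - 18) + 9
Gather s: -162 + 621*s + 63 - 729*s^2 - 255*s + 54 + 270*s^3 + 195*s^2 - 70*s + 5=270*s^3 - 534*s^2 + 296*s - 40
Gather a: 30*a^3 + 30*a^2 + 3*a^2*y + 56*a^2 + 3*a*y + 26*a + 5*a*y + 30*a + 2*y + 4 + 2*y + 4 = 30*a^3 + a^2*(3*y + 86) + a*(8*y + 56) + 4*y + 8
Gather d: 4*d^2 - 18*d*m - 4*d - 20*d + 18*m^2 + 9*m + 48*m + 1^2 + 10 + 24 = 4*d^2 + d*(-18*m - 24) + 18*m^2 + 57*m + 35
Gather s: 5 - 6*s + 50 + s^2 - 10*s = s^2 - 16*s + 55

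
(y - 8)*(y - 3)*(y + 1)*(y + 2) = y^4 - 8*y^3 - 7*y^2 + 50*y + 48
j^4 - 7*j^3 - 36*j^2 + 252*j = j*(j - 7)*(j - 6)*(j + 6)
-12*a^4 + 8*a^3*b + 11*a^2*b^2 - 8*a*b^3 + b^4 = (-6*a + b)*(-2*a + b)*(-a + b)*(a + b)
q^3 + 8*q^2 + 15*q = q*(q + 3)*(q + 5)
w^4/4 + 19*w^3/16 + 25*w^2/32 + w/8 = w*(w/4 + 1)*(w + 1/4)*(w + 1/2)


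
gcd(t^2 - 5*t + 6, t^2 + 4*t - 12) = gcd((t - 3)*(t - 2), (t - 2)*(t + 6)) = t - 2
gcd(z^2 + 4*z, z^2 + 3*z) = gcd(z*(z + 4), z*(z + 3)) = z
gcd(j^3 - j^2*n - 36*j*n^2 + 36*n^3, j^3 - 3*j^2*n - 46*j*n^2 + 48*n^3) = j^2 + 5*j*n - 6*n^2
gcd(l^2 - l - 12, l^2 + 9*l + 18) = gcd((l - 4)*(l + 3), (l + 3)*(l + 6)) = l + 3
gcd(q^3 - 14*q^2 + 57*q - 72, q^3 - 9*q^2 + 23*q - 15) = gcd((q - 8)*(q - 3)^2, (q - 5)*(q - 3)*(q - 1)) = q - 3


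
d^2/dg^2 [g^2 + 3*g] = 2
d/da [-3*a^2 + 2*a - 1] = 2 - 6*a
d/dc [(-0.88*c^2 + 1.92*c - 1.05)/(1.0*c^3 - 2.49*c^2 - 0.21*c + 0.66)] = (0.88*c^4 - 3.84*c^3 + 8.1156*c^2 - 6.3906*c + 1.0467)/(1.0*c^6 - 4.98*c^5 + 5.7801*c^4 + 2.3658*c^3 - 3.2427*c^2 - 0.2772*c + 0.4356)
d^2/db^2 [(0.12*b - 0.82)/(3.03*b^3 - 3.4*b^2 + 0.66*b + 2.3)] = (6.610248*b^5 - 97.757496*b^4 + 137.456688*b^3 - 76.749576*b^2 + 50.95836*b - 13.903504)/(27.818127*b^9 - 93.64518*b^8 + 123.258582*b^7 - 16.75171*b^6 - 115.319196*b^5 + 102.91812*b^4 + 17.406396*b^3 - 50.95236*b^2 + 10.4742*b + 12.167)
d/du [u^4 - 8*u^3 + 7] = 4*u^2*(u - 6)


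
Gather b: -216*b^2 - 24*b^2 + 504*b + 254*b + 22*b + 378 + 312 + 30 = -240*b^2 + 780*b + 720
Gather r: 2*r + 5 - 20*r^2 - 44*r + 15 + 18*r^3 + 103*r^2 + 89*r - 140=18*r^3 + 83*r^2 + 47*r - 120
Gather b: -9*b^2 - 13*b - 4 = -9*b^2 - 13*b - 4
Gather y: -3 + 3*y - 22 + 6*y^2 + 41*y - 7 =6*y^2 + 44*y - 32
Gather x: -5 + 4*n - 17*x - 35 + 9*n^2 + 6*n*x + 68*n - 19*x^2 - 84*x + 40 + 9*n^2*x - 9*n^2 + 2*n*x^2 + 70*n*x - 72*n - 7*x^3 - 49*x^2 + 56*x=-7*x^3 + x^2*(2*n - 68) + x*(9*n^2 + 76*n - 45)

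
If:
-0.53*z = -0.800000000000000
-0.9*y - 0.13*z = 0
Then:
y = -0.22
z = 1.51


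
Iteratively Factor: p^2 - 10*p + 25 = (p - 5)*(p - 5)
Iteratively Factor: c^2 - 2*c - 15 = (c - 5)*(c + 3)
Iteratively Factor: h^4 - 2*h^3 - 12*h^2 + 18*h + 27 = (h + 3)*(h^3 - 5*h^2 + 3*h + 9) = (h - 3)*(h + 3)*(h^2 - 2*h - 3) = (h - 3)*(h + 1)*(h + 3)*(h - 3)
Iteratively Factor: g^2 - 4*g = (g)*(g - 4)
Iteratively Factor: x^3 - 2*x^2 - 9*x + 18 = (x + 3)*(x^2 - 5*x + 6) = (x - 3)*(x + 3)*(x - 2)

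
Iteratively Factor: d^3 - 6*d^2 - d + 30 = (d - 5)*(d^2 - d - 6) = (d - 5)*(d + 2)*(d - 3)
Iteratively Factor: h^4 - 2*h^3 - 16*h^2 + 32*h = (h + 4)*(h^3 - 6*h^2 + 8*h) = (h - 4)*(h + 4)*(h^2 - 2*h) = (h - 4)*(h - 2)*(h + 4)*(h)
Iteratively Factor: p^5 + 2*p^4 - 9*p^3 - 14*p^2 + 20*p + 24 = (p + 2)*(p^4 - 9*p^2 + 4*p + 12) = (p + 1)*(p + 2)*(p^3 - p^2 - 8*p + 12) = (p - 2)*(p + 1)*(p + 2)*(p^2 + p - 6) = (p - 2)^2*(p + 1)*(p + 2)*(p + 3)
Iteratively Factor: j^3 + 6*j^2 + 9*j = (j + 3)*(j^2 + 3*j) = (j + 3)^2*(j)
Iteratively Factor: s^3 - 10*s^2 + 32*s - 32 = (s - 2)*(s^2 - 8*s + 16) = (s - 4)*(s - 2)*(s - 4)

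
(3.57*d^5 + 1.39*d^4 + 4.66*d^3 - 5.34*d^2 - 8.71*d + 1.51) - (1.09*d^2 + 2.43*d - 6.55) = 3.57*d^5 + 1.39*d^4 + 4.66*d^3 - 6.43*d^2 - 11.14*d + 8.06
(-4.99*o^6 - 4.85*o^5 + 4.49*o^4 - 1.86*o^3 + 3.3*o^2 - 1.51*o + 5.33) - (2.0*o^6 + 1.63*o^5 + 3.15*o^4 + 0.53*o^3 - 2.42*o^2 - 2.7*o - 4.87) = -6.99*o^6 - 6.48*o^5 + 1.34*o^4 - 2.39*o^3 + 5.72*o^2 + 1.19*o + 10.2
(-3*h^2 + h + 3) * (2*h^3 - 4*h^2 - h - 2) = -6*h^5 + 14*h^4 + 5*h^3 - 7*h^2 - 5*h - 6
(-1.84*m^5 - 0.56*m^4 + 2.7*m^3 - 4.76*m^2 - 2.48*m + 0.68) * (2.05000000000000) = -3.772*m^5 - 1.148*m^4 + 5.535*m^3 - 9.758*m^2 - 5.084*m + 1.394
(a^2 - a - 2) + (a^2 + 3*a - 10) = 2*a^2 + 2*a - 12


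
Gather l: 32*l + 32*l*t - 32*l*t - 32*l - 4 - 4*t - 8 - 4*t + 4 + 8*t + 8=0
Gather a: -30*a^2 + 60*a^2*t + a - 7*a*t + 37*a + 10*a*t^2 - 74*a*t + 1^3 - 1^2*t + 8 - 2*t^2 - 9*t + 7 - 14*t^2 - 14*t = a^2*(60*t - 30) + a*(10*t^2 - 81*t + 38) - 16*t^2 - 24*t + 16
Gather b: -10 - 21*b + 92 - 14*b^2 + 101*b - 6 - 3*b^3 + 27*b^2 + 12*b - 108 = -3*b^3 + 13*b^2 + 92*b - 32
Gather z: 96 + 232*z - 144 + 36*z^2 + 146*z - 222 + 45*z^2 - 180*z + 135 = 81*z^2 + 198*z - 135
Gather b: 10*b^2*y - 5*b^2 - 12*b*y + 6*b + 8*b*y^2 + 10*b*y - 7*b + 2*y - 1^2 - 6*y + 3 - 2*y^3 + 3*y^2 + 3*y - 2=b^2*(10*y - 5) + b*(8*y^2 - 2*y - 1) - 2*y^3 + 3*y^2 - y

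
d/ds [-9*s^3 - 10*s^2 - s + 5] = -27*s^2 - 20*s - 1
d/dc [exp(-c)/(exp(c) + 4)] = 2*(-exp(c) - 2)*exp(-c)/(exp(2*c) + 8*exp(c) + 16)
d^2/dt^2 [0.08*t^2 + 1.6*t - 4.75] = 0.160000000000000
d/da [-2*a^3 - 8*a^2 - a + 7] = -6*a^2 - 16*a - 1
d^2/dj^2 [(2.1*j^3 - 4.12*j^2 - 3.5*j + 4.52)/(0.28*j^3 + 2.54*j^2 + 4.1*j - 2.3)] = (-3.633056*j^6 - 16.1112*j^5 + 33.924576*j^4 + 158.112624*j^3 - 84.1790879999999*j^2 + 243.86496*j + 95.17448)/(0.021952*j^9 + 0.597408*j^8 + 6.383664*j^7 + 33.341624*j^6 + 83.66052*j^5 + 67.73376*j^4 - 70.3486*j^3 - 75.6792*j^2 + 65.067*j - 12.167)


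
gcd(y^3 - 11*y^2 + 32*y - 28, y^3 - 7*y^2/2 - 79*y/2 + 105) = y - 7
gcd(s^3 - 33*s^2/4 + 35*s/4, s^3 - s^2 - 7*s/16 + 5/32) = s - 5/4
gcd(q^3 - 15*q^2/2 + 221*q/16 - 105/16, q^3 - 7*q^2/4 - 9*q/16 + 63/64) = q^2 - 5*q/2 + 21/16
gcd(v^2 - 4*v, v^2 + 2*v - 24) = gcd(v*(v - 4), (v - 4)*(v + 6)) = v - 4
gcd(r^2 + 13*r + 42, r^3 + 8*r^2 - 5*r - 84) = r + 7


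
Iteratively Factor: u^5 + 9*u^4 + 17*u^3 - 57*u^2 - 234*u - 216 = (u + 2)*(u^4 + 7*u^3 + 3*u^2 - 63*u - 108) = (u + 2)*(u + 3)*(u^3 + 4*u^2 - 9*u - 36) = (u + 2)*(u + 3)*(u + 4)*(u^2 - 9) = (u + 2)*(u + 3)^2*(u + 4)*(u - 3)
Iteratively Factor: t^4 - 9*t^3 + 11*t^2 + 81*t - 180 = (t - 3)*(t^3 - 6*t^2 - 7*t + 60) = (t - 3)*(t + 3)*(t^2 - 9*t + 20) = (t - 5)*(t - 3)*(t + 3)*(t - 4)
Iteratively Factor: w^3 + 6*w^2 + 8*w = (w + 4)*(w^2 + 2*w) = w*(w + 4)*(w + 2)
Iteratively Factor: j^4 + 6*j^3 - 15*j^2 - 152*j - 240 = (j - 5)*(j^3 + 11*j^2 + 40*j + 48) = (j - 5)*(j + 4)*(j^2 + 7*j + 12) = (j - 5)*(j + 4)^2*(j + 3)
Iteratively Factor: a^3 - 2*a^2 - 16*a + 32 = (a + 4)*(a^2 - 6*a + 8) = (a - 4)*(a + 4)*(a - 2)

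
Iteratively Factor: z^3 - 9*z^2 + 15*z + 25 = (z - 5)*(z^2 - 4*z - 5) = (z - 5)^2*(z + 1)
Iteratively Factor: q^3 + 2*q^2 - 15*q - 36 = (q + 3)*(q^2 - q - 12) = (q - 4)*(q + 3)*(q + 3)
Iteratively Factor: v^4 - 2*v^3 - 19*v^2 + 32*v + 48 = (v + 4)*(v^3 - 6*v^2 + 5*v + 12) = (v - 4)*(v + 4)*(v^2 - 2*v - 3) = (v - 4)*(v - 3)*(v + 4)*(v + 1)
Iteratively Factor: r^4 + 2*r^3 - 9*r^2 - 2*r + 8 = (r - 2)*(r^3 + 4*r^2 - r - 4) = (r - 2)*(r - 1)*(r^2 + 5*r + 4) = (r - 2)*(r - 1)*(r + 4)*(r + 1)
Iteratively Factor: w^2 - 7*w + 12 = (w - 4)*(w - 3)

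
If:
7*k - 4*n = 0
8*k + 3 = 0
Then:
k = -3/8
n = -21/32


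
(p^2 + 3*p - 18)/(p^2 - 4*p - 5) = (-p^2 - 3*p + 18)/(-p^2 + 4*p + 5)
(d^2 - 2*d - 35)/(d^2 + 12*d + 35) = (d - 7)/(d + 7)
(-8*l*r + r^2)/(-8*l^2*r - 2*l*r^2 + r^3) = (8*l - r)/(8*l^2 + 2*l*r - r^2)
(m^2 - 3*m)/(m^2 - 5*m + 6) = m/(m - 2)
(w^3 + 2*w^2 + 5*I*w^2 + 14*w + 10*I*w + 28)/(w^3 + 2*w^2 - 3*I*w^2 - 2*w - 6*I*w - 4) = (w + 7*I)/(w - I)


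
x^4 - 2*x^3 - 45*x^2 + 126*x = x*(x - 6)*(x - 3)*(x + 7)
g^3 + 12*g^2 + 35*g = g*(g + 5)*(g + 7)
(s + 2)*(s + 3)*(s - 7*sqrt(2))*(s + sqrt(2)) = s^4 - 6*sqrt(2)*s^3 + 5*s^3 - 30*sqrt(2)*s^2 - 8*s^2 - 70*s - 36*sqrt(2)*s - 84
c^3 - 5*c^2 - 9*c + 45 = (c - 5)*(c - 3)*(c + 3)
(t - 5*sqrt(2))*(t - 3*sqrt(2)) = t^2 - 8*sqrt(2)*t + 30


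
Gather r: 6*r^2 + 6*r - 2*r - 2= 6*r^2 + 4*r - 2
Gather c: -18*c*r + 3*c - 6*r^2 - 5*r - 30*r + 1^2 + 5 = c*(3 - 18*r) - 6*r^2 - 35*r + 6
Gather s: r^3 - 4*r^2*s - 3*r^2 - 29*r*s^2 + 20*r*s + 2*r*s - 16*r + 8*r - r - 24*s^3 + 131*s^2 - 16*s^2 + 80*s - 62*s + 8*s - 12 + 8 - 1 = r^3 - 3*r^2 - 9*r - 24*s^3 + s^2*(115 - 29*r) + s*(-4*r^2 + 22*r + 26) - 5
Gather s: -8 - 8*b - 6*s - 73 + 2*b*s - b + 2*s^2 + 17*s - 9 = -9*b + 2*s^2 + s*(2*b + 11) - 90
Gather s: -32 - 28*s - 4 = -28*s - 36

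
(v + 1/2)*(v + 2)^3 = v^4 + 13*v^3/2 + 15*v^2 + 14*v + 4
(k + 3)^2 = k^2 + 6*k + 9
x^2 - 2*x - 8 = (x - 4)*(x + 2)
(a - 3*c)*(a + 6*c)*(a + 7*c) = a^3 + 10*a^2*c + 3*a*c^2 - 126*c^3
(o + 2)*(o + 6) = o^2 + 8*o + 12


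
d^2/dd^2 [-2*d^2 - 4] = -4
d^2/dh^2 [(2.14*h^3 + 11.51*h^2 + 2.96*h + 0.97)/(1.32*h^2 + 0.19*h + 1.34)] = (5.6843418860808e-14*h^4 - 2.87436400000001*h^3 - 108.743496*h^2 - 6.89872800000001*h + 36.466042)/(2.299968*h^6 + 0.993168*h^5 + 7.147404*h^4 + 2.023291*h^3 + 7.255698*h^2 + 1.023492*h + 2.406104)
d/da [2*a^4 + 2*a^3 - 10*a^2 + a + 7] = 8*a^3 + 6*a^2 - 20*a + 1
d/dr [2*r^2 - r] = 4*r - 1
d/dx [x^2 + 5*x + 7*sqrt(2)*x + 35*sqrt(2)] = 2*x + 5 + 7*sqrt(2)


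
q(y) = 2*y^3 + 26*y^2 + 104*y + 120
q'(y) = 6*y^2 + 52*y + 104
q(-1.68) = 9.18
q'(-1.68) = 33.57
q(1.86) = 416.26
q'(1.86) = 221.48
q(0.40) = 165.89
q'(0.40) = 125.76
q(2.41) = 549.65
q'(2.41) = 264.17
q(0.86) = 229.94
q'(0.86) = 153.16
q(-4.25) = -5.91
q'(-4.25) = -8.62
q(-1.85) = 3.92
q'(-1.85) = 28.34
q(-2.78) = -11.15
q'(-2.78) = 5.81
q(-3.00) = -12.00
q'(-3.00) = 2.00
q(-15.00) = -2340.00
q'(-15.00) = 674.00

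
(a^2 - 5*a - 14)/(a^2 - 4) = (a - 7)/(a - 2)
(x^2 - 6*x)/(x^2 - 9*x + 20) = x*(x - 6)/(x^2 - 9*x + 20)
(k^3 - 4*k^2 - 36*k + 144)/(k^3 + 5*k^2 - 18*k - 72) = (k - 6)/(k + 3)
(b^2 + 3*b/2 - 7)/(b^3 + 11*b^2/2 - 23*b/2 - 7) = (2*b + 7)/(2*b^2 + 15*b + 7)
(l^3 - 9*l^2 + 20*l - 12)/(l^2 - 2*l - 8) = (-l^3 + 9*l^2 - 20*l + 12)/(-l^2 + 2*l + 8)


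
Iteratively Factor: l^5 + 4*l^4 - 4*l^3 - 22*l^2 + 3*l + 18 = (l - 2)*(l^4 + 6*l^3 + 8*l^2 - 6*l - 9) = (l - 2)*(l - 1)*(l^3 + 7*l^2 + 15*l + 9) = (l - 2)*(l - 1)*(l + 1)*(l^2 + 6*l + 9) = (l - 2)*(l - 1)*(l + 1)*(l + 3)*(l + 3)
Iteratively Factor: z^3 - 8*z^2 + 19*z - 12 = (z - 1)*(z^2 - 7*z + 12) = (z - 4)*(z - 1)*(z - 3)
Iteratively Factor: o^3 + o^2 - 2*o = (o + 2)*(o^2 - o) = o*(o + 2)*(o - 1)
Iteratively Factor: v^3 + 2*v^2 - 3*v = (v + 3)*(v^2 - v) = (v - 1)*(v + 3)*(v)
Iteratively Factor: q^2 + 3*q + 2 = (q + 2)*(q + 1)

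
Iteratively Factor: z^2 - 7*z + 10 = (z - 2)*(z - 5)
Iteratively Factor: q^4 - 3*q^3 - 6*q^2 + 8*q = (q + 2)*(q^3 - 5*q^2 + 4*q) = q*(q + 2)*(q^2 - 5*q + 4) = q*(q - 1)*(q + 2)*(q - 4)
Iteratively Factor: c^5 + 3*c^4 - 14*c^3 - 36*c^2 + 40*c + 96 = (c + 2)*(c^4 + c^3 - 16*c^2 - 4*c + 48) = (c - 2)*(c + 2)*(c^3 + 3*c^2 - 10*c - 24) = (c - 3)*(c - 2)*(c + 2)*(c^2 + 6*c + 8) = (c - 3)*(c - 2)*(c + 2)^2*(c + 4)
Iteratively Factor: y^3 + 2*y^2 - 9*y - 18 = (y - 3)*(y^2 + 5*y + 6) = (y - 3)*(y + 2)*(y + 3)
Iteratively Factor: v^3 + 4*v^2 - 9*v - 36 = (v - 3)*(v^2 + 7*v + 12) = (v - 3)*(v + 4)*(v + 3)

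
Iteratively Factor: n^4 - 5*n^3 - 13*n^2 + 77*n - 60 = (n - 3)*(n^3 - 2*n^2 - 19*n + 20) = (n - 3)*(n + 4)*(n^2 - 6*n + 5) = (n - 5)*(n - 3)*(n + 4)*(n - 1)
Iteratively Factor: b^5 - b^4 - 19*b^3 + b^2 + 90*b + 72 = (b + 3)*(b^4 - 4*b^3 - 7*b^2 + 22*b + 24) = (b + 1)*(b + 3)*(b^3 - 5*b^2 - 2*b + 24) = (b + 1)*(b + 2)*(b + 3)*(b^2 - 7*b + 12) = (b - 3)*(b + 1)*(b + 2)*(b + 3)*(b - 4)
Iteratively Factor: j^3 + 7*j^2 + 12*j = (j)*(j^2 + 7*j + 12) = j*(j + 4)*(j + 3)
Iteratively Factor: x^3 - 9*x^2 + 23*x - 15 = (x - 1)*(x^2 - 8*x + 15) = (x - 3)*(x - 1)*(x - 5)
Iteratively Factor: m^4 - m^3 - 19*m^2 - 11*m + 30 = (m - 5)*(m^3 + 4*m^2 + m - 6) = (m - 5)*(m + 3)*(m^2 + m - 2) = (m - 5)*(m - 1)*(m + 3)*(m + 2)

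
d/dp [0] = 0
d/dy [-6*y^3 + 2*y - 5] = 2 - 18*y^2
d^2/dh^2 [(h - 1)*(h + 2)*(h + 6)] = 6*h + 14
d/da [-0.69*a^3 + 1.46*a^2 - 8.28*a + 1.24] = -2.07*a^2 + 2.92*a - 8.28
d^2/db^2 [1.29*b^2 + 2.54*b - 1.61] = 2.58000000000000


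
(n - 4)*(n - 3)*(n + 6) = n^3 - n^2 - 30*n + 72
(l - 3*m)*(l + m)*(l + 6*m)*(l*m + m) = l^4*m + 4*l^3*m^2 + l^3*m - 15*l^2*m^3 + 4*l^2*m^2 - 18*l*m^4 - 15*l*m^3 - 18*m^4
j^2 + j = j*(j + 1)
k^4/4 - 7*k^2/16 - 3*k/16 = k*(k/4 + 1/4)*(k - 3/2)*(k + 1/2)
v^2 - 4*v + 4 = (v - 2)^2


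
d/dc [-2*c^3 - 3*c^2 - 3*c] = -6*c^2 - 6*c - 3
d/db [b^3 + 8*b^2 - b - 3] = 3*b^2 + 16*b - 1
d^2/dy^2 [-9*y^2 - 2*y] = -18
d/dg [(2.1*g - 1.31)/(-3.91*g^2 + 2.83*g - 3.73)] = (8.211*g^2 - 10.2442*g - 4.1257)/(15.2881*g^4 - 22.1306*g^3 + 37.1775*g^2 - 21.1118*g + 13.9129)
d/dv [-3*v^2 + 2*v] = 2 - 6*v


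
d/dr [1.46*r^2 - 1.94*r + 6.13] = 2.92*r - 1.94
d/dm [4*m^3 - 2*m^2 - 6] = 4*m*(3*m - 1)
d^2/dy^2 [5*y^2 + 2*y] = 10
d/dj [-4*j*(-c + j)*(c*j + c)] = 4*c*(2*c*j + c - 3*j^2 - 2*j)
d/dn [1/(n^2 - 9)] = -2*n/(n^2 - 9)^2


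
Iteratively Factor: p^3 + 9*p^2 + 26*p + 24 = (p + 4)*(p^2 + 5*p + 6) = (p + 2)*(p + 4)*(p + 3)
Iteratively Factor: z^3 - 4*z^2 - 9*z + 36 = (z - 4)*(z^2 - 9) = (z - 4)*(z + 3)*(z - 3)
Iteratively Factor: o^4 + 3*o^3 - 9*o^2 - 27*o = (o)*(o^3 + 3*o^2 - 9*o - 27) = o*(o + 3)*(o^2 - 9) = o*(o - 3)*(o + 3)*(o + 3)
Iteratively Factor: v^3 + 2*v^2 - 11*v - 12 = (v + 1)*(v^2 + v - 12) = (v - 3)*(v + 1)*(v + 4)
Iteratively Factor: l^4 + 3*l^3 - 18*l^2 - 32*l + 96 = (l + 4)*(l^3 - l^2 - 14*l + 24) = (l - 2)*(l + 4)*(l^2 + l - 12) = (l - 2)*(l + 4)^2*(l - 3)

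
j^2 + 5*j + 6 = (j + 2)*(j + 3)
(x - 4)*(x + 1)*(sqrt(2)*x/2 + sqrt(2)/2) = sqrt(2)*x^3/2 - sqrt(2)*x^2 - 7*sqrt(2)*x/2 - 2*sqrt(2)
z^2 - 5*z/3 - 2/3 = (z - 2)*(z + 1/3)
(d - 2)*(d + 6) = d^2 + 4*d - 12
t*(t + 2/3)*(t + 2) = t^3 + 8*t^2/3 + 4*t/3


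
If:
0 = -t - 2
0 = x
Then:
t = -2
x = 0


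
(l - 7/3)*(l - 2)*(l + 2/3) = l^3 - 11*l^2/3 + 16*l/9 + 28/9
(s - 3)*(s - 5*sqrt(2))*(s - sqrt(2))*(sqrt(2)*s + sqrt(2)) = sqrt(2)*s^4 - 12*s^3 - 2*sqrt(2)*s^3 + 7*sqrt(2)*s^2 + 24*s^2 - 20*sqrt(2)*s + 36*s - 30*sqrt(2)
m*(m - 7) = m^2 - 7*m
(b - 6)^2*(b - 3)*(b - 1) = b^4 - 16*b^3 + 87*b^2 - 180*b + 108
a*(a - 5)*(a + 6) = a^3 + a^2 - 30*a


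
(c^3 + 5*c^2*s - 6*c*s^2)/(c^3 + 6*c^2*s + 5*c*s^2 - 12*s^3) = c*(c + 6*s)/(c^2 + 7*c*s + 12*s^2)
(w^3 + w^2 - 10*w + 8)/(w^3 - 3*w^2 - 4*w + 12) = (w^2 + 3*w - 4)/(w^2 - w - 6)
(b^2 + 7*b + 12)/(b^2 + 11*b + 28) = (b + 3)/(b + 7)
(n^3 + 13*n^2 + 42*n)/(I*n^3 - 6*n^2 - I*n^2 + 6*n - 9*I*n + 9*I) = n*(n^2 + 13*n + 42)/(I*n^3 - 6*n^2 - I*n^2 + 6*n - 9*I*n + 9*I)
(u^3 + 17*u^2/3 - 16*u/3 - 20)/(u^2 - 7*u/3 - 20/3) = (u^2 + 4*u - 12)/(u - 4)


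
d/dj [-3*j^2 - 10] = -6*j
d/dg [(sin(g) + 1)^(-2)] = -2*cos(g)/(sin(g) + 1)^3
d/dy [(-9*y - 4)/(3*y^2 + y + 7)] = (-27*y^2 - 9*y + (6*y + 1)*(9*y + 4) - 63)/(3*y^2 + y + 7)^2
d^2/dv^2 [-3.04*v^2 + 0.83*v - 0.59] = -6.08000000000000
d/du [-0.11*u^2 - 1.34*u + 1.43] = -0.22*u - 1.34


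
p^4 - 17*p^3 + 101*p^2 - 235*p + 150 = (p - 6)*(p - 5)^2*(p - 1)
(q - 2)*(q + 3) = q^2 + q - 6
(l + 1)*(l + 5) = l^2 + 6*l + 5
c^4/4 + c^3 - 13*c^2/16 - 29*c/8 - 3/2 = (c/4 + 1)*(c - 2)*(c + 1/2)*(c + 3/2)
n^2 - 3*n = n*(n - 3)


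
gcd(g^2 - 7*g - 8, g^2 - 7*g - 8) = g^2 - 7*g - 8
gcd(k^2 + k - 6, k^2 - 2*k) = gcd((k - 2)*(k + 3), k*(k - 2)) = k - 2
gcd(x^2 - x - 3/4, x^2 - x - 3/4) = x^2 - x - 3/4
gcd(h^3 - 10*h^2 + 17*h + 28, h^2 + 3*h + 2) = h + 1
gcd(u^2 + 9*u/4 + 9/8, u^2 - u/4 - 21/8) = u + 3/2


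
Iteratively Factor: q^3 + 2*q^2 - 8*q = (q - 2)*(q^2 + 4*q) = (q - 2)*(q + 4)*(q)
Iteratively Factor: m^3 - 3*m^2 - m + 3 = (m + 1)*(m^2 - 4*m + 3) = (m - 1)*(m + 1)*(m - 3)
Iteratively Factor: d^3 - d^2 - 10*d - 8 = (d - 4)*(d^2 + 3*d + 2) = (d - 4)*(d + 1)*(d + 2)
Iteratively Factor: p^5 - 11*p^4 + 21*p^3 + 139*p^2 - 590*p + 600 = (p - 5)*(p^4 - 6*p^3 - 9*p^2 + 94*p - 120) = (p - 5)*(p - 3)*(p^3 - 3*p^2 - 18*p + 40) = (p - 5)^2*(p - 3)*(p^2 + 2*p - 8) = (p - 5)^2*(p - 3)*(p - 2)*(p + 4)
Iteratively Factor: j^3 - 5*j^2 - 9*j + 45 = (j + 3)*(j^2 - 8*j + 15) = (j - 5)*(j + 3)*(j - 3)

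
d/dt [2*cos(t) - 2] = -2*sin(t)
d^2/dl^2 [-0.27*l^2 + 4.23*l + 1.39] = -0.540000000000000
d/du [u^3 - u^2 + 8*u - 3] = 3*u^2 - 2*u + 8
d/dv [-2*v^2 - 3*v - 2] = -4*v - 3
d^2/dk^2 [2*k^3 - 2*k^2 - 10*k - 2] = 12*k - 4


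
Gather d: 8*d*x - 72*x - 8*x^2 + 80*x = 8*d*x - 8*x^2 + 8*x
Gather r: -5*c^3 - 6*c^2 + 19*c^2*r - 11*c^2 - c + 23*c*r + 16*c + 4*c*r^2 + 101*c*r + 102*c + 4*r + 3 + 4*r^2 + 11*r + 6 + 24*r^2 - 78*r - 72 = -5*c^3 - 17*c^2 + 117*c + r^2*(4*c + 28) + r*(19*c^2 + 124*c - 63) - 63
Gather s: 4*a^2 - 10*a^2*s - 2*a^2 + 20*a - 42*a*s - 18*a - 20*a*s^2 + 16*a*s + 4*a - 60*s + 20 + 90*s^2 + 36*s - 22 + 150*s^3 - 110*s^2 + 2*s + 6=2*a^2 + 6*a + 150*s^3 + s^2*(-20*a - 20) + s*(-10*a^2 - 26*a - 22) + 4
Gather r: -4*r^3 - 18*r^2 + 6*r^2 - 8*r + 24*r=-4*r^3 - 12*r^2 + 16*r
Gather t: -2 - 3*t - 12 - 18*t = -21*t - 14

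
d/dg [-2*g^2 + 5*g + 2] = 5 - 4*g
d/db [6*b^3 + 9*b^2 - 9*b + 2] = 18*b^2 + 18*b - 9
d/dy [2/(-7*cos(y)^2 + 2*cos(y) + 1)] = 4*(1 - 7*cos(y))*sin(y)/(-7*cos(y)^2 + 2*cos(y) + 1)^2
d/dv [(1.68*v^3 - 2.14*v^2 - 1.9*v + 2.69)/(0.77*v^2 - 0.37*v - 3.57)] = (1.2936*v^4 - 1.2432*v^3 - 15.738*v^2 + 11.137*v + 7.7783)/(0.5929*v^4 - 0.5698*v^3 - 5.3609*v^2 + 2.6418*v + 12.7449)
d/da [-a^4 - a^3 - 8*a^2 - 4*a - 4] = -4*a^3 - 3*a^2 - 16*a - 4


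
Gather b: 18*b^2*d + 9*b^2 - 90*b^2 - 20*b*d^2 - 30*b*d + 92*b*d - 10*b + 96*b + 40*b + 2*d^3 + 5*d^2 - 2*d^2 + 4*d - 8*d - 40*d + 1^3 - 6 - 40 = b^2*(18*d - 81) + b*(-20*d^2 + 62*d + 126) + 2*d^3 + 3*d^2 - 44*d - 45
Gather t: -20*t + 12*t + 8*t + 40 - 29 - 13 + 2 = 0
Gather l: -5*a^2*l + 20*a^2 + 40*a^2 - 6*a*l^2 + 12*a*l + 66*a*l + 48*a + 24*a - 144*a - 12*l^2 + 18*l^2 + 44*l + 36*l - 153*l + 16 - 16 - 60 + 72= 60*a^2 - 72*a + l^2*(6 - 6*a) + l*(-5*a^2 + 78*a - 73) + 12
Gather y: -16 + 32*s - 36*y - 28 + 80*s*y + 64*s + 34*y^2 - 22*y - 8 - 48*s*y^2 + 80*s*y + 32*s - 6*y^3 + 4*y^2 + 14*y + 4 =128*s - 6*y^3 + y^2*(38 - 48*s) + y*(160*s - 44) - 48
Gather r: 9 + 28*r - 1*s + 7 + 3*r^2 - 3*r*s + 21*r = 3*r^2 + r*(49 - 3*s) - s + 16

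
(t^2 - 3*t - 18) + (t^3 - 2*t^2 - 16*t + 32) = t^3 - t^2 - 19*t + 14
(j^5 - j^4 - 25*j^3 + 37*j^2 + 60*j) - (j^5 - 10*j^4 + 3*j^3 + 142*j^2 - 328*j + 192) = 9*j^4 - 28*j^3 - 105*j^2 + 388*j - 192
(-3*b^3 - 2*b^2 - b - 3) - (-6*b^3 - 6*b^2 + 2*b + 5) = 3*b^3 + 4*b^2 - 3*b - 8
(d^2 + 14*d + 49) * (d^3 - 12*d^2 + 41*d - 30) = d^5 + 2*d^4 - 78*d^3 - 44*d^2 + 1589*d - 1470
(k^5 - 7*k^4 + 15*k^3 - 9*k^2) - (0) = k^5 - 7*k^4 + 15*k^3 - 9*k^2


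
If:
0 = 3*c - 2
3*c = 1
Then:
No Solution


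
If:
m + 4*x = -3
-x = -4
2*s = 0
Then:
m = -19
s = 0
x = 4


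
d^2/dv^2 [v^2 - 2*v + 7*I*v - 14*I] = 2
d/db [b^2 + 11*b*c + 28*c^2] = 2*b + 11*c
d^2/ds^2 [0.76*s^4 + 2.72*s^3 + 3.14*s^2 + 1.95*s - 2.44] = 9.12*s^2 + 16.32*s + 6.28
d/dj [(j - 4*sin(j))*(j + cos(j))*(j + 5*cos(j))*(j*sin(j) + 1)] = (j - 4*sin(j))*(j + cos(j))*(j + 5*cos(j))*(j*cos(j) + sin(j)) - (j - 4*sin(j))*(j + cos(j))*(j*sin(j) + 1)*(5*sin(j) - 1) - (j - 4*sin(j))*(j + 5*cos(j))*(j*sin(j) + 1)*(sin(j) - 1) - (j + cos(j))*(j + 5*cos(j))*(j*sin(j) + 1)*(4*cos(j) - 1)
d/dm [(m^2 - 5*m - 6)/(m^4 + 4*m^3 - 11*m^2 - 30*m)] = (-2*m^5 + 11*m^4 + 64*m^3 - 13*m^2 - 132*m - 180)/(m^2*(m^6 + 8*m^5 - 6*m^4 - 148*m^3 - 119*m^2 + 660*m + 900))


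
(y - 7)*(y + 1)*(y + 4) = y^3 - 2*y^2 - 31*y - 28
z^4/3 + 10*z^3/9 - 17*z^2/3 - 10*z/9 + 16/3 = (z/3 + 1/3)*(z - 8/3)*(z - 1)*(z + 6)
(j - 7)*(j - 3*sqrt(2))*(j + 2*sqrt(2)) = j^3 - 7*j^2 - sqrt(2)*j^2 - 12*j + 7*sqrt(2)*j + 84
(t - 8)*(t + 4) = t^2 - 4*t - 32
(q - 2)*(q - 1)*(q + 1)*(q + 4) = q^4 + 2*q^3 - 9*q^2 - 2*q + 8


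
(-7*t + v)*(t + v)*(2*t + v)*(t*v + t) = -14*t^4*v - 14*t^4 - 19*t^3*v^2 - 19*t^3*v - 4*t^2*v^3 - 4*t^2*v^2 + t*v^4 + t*v^3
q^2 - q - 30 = (q - 6)*(q + 5)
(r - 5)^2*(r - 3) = r^3 - 13*r^2 + 55*r - 75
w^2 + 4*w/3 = w*(w + 4/3)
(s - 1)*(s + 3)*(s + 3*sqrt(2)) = s^3 + 2*s^2 + 3*sqrt(2)*s^2 - 3*s + 6*sqrt(2)*s - 9*sqrt(2)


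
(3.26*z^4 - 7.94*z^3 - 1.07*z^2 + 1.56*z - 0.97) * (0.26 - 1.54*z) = -5.0204*z^5 + 13.0752*z^4 - 0.4166*z^3 - 2.6806*z^2 + 1.8994*z - 0.2522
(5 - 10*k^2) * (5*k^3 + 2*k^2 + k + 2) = -50*k^5 - 20*k^4 + 15*k^3 - 10*k^2 + 5*k + 10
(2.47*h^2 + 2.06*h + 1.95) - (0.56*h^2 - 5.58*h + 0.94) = 1.91*h^2 + 7.64*h + 1.01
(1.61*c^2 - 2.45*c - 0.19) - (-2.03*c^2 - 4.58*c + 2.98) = 3.64*c^2 + 2.13*c - 3.17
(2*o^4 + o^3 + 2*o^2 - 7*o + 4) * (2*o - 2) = 4*o^5 - 2*o^4 + 2*o^3 - 18*o^2 + 22*o - 8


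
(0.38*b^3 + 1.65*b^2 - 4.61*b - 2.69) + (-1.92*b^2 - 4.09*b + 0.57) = 0.38*b^3 - 0.27*b^2 - 8.7*b - 2.12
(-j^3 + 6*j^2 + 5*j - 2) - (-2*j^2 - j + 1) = -j^3 + 8*j^2 + 6*j - 3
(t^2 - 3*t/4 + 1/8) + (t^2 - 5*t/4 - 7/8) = 2*t^2 - 2*t - 3/4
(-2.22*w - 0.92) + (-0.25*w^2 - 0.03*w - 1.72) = -0.25*w^2 - 2.25*w - 2.64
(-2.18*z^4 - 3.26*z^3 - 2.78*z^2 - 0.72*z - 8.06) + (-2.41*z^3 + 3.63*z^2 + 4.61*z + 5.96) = -2.18*z^4 - 5.67*z^3 + 0.85*z^2 + 3.89*z - 2.1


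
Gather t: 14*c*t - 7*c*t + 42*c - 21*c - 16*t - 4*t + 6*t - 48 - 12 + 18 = 21*c + t*(7*c - 14) - 42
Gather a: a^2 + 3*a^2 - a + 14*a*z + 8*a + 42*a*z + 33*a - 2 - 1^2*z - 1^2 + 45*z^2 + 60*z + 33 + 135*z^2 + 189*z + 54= 4*a^2 + a*(56*z + 40) + 180*z^2 + 248*z + 84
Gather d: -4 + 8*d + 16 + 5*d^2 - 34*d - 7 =5*d^2 - 26*d + 5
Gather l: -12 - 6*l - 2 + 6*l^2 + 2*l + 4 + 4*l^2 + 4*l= 10*l^2 - 10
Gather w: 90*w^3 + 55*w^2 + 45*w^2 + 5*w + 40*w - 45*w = 90*w^3 + 100*w^2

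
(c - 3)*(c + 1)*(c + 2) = c^3 - 7*c - 6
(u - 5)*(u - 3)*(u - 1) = u^3 - 9*u^2 + 23*u - 15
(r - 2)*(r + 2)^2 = r^3 + 2*r^2 - 4*r - 8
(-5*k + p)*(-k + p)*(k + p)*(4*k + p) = 20*k^4 + k^3*p - 21*k^2*p^2 - k*p^3 + p^4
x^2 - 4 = (x - 2)*(x + 2)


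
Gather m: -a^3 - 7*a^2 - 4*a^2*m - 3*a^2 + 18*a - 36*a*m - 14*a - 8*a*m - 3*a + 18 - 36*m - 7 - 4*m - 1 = -a^3 - 10*a^2 + a + m*(-4*a^2 - 44*a - 40) + 10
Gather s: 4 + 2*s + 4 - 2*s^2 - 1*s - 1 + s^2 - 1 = -s^2 + s + 6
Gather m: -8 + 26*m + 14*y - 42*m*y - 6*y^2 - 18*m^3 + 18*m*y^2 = -18*m^3 + m*(18*y^2 - 42*y + 26) - 6*y^2 + 14*y - 8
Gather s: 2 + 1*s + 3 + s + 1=2*s + 6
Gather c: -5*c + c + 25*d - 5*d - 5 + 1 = -4*c + 20*d - 4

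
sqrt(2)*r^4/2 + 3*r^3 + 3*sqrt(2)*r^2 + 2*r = r*(r + sqrt(2))^2*(sqrt(2)*r/2 + 1)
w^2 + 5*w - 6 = (w - 1)*(w + 6)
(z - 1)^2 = z^2 - 2*z + 1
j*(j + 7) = j^2 + 7*j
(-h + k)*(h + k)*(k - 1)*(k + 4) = -h^2*k^2 - 3*h^2*k + 4*h^2 + k^4 + 3*k^3 - 4*k^2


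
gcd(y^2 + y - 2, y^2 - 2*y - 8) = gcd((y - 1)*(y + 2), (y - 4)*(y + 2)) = y + 2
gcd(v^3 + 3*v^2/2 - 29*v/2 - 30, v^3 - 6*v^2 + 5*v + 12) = v - 4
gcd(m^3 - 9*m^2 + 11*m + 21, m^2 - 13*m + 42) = m - 7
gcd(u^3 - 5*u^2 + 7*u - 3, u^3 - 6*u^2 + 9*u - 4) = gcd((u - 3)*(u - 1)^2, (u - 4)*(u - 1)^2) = u^2 - 2*u + 1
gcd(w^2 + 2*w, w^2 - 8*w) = w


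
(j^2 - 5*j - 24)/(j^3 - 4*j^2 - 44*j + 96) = (j + 3)/(j^2 + 4*j - 12)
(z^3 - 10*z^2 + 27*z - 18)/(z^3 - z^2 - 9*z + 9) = (z - 6)/(z + 3)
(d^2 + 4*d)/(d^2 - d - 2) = d*(d + 4)/(d^2 - d - 2)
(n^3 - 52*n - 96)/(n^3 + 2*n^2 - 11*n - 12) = (n^3 - 52*n - 96)/(n^3 + 2*n^2 - 11*n - 12)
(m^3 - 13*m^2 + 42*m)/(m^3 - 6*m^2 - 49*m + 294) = m/(m + 7)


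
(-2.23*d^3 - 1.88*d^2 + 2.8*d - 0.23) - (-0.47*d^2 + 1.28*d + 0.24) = -2.23*d^3 - 1.41*d^2 + 1.52*d - 0.47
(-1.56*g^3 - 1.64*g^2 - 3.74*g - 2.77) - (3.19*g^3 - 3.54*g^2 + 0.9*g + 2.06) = -4.75*g^3 + 1.9*g^2 - 4.64*g - 4.83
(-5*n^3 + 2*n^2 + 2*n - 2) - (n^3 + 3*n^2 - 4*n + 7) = -6*n^3 - n^2 + 6*n - 9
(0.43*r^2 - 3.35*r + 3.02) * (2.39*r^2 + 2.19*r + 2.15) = 1.0277*r^4 - 7.0648*r^3 + 0.805800000000001*r^2 - 0.5887*r + 6.493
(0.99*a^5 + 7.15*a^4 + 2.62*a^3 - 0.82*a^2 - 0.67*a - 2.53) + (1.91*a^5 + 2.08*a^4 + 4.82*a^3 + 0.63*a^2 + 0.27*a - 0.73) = 2.9*a^5 + 9.23*a^4 + 7.44*a^3 - 0.19*a^2 - 0.4*a - 3.26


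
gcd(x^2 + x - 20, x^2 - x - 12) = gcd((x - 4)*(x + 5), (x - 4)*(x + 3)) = x - 4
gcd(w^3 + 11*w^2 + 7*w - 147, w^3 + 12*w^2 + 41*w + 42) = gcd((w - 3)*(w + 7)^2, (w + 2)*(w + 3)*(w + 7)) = w + 7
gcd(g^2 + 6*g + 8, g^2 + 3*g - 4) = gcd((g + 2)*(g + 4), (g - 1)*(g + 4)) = g + 4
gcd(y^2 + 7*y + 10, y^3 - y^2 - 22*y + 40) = y + 5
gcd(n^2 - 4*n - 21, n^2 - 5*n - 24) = n + 3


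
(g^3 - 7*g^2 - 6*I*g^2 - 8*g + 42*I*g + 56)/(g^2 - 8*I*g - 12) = (g^2 - g*(7 + 4*I) + 28*I)/(g - 6*I)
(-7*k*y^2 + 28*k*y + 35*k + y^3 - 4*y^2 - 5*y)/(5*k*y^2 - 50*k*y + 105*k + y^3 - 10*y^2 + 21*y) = (-7*k*y^2 + 28*k*y + 35*k + y^3 - 4*y^2 - 5*y)/(5*k*y^2 - 50*k*y + 105*k + y^3 - 10*y^2 + 21*y)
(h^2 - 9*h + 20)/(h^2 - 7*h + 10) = (h - 4)/(h - 2)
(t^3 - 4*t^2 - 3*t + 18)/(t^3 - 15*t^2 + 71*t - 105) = (t^2 - t - 6)/(t^2 - 12*t + 35)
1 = 1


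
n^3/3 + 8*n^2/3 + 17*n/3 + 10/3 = (n/3 + 1/3)*(n + 2)*(n + 5)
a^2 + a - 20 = (a - 4)*(a + 5)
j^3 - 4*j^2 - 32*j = j*(j - 8)*(j + 4)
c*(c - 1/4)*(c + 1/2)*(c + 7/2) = c^4 + 15*c^3/4 + 3*c^2/4 - 7*c/16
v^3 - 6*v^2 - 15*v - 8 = (v - 8)*(v + 1)^2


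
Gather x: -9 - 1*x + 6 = -x - 3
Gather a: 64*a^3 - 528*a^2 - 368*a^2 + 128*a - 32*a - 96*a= 64*a^3 - 896*a^2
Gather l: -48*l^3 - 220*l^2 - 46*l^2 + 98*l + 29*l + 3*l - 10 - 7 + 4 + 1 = -48*l^3 - 266*l^2 + 130*l - 12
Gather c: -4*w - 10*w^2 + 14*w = -10*w^2 + 10*w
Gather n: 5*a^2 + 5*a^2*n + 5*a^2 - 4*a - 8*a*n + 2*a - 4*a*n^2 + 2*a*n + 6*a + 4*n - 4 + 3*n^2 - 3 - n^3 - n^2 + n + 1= 10*a^2 + 4*a - n^3 + n^2*(2 - 4*a) + n*(5*a^2 - 6*a + 5) - 6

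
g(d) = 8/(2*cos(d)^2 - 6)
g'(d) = 32*sin(d)*cos(d)/(2*cos(d)^2 - 6)^2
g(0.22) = -1.95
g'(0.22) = 0.41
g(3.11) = -2.00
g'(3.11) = -0.06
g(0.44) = -1.83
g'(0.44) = 0.65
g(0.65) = -1.69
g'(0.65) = 0.69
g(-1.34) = -1.36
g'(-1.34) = -0.21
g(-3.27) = -1.98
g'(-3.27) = -0.25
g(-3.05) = -1.99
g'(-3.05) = 0.18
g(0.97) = -1.49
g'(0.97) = 0.52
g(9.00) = -1.84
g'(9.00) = -0.64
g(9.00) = -1.84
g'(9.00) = -0.64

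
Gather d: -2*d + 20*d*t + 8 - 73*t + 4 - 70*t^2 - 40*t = d*(20*t - 2) - 70*t^2 - 113*t + 12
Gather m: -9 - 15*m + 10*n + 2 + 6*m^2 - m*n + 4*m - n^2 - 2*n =6*m^2 + m*(-n - 11) - n^2 + 8*n - 7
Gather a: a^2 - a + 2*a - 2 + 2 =a^2 + a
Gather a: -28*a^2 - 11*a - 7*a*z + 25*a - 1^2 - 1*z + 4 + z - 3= -28*a^2 + a*(14 - 7*z)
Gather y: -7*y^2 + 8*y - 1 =-7*y^2 + 8*y - 1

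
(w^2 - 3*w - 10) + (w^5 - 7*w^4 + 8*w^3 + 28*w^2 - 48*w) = w^5 - 7*w^4 + 8*w^3 + 29*w^2 - 51*w - 10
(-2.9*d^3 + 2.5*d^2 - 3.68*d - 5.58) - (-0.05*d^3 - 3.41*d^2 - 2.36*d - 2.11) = -2.85*d^3 + 5.91*d^2 - 1.32*d - 3.47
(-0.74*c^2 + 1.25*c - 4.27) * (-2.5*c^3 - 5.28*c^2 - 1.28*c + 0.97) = 1.85*c^5 + 0.7822*c^4 + 5.0222*c^3 + 20.2278*c^2 + 6.6781*c - 4.1419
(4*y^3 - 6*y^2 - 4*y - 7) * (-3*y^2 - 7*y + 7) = -12*y^5 - 10*y^4 + 82*y^3 + 7*y^2 + 21*y - 49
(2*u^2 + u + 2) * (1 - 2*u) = -4*u^3 - 3*u + 2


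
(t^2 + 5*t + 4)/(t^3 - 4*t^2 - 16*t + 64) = (t + 1)/(t^2 - 8*t + 16)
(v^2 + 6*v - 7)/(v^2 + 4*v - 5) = (v + 7)/(v + 5)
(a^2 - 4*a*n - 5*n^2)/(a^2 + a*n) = (a - 5*n)/a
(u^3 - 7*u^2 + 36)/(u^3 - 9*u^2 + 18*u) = (u + 2)/u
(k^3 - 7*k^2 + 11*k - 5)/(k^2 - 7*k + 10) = (k^2 - 2*k + 1)/(k - 2)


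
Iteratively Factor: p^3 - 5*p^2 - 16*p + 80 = (p + 4)*(p^2 - 9*p + 20) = (p - 5)*(p + 4)*(p - 4)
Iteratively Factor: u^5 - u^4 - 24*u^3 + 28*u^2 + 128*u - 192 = (u - 2)*(u^4 + u^3 - 22*u^2 - 16*u + 96) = (u - 4)*(u - 2)*(u^3 + 5*u^2 - 2*u - 24) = (u - 4)*(u - 2)*(u + 3)*(u^2 + 2*u - 8) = (u - 4)*(u - 2)*(u + 3)*(u + 4)*(u - 2)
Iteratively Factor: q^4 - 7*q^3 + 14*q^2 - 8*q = (q)*(q^3 - 7*q^2 + 14*q - 8) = q*(q - 2)*(q^2 - 5*q + 4) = q*(q - 4)*(q - 2)*(q - 1)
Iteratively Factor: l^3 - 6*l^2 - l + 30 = (l - 3)*(l^2 - 3*l - 10) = (l - 3)*(l + 2)*(l - 5)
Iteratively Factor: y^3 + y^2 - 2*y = (y)*(y^2 + y - 2) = y*(y - 1)*(y + 2)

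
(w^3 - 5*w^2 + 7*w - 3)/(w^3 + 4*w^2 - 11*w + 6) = (w - 3)/(w + 6)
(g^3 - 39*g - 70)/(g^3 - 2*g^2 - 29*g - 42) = (g + 5)/(g + 3)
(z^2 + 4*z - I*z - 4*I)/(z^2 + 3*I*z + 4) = (z + 4)/(z + 4*I)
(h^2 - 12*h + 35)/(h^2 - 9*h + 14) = (h - 5)/(h - 2)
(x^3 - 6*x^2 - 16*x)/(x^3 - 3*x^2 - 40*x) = (x + 2)/(x + 5)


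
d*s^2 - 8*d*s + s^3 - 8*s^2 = s*(d + s)*(s - 8)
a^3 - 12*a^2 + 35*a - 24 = (a - 8)*(a - 3)*(a - 1)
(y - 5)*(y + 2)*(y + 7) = y^3 + 4*y^2 - 31*y - 70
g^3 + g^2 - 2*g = g*(g - 1)*(g + 2)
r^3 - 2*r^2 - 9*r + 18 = (r - 3)*(r - 2)*(r + 3)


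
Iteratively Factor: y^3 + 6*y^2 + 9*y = (y + 3)*(y^2 + 3*y) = (y + 3)^2*(y)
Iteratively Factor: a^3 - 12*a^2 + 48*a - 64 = (a - 4)*(a^2 - 8*a + 16) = (a - 4)^2*(a - 4)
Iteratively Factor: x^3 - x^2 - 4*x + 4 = (x - 2)*(x^2 + x - 2) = (x - 2)*(x - 1)*(x + 2)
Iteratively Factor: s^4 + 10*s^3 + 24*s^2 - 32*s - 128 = (s + 4)*(s^3 + 6*s^2 - 32) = (s - 2)*(s + 4)*(s^2 + 8*s + 16) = (s - 2)*(s + 4)^2*(s + 4)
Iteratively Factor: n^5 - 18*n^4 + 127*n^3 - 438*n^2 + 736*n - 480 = (n - 4)*(n^4 - 14*n^3 + 71*n^2 - 154*n + 120) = (n - 4)*(n - 2)*(n^3 - 12*n^2 + 47*n - 60) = (n - 4)^2*(n - 2)*(n^2 - 8*n + 15) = (n - 4)^2*(n - 3)*(n - 2)*(n - 5)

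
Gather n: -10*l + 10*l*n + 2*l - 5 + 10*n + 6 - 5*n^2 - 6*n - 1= -8*l - 5*n^2 + n*(10*l + 4)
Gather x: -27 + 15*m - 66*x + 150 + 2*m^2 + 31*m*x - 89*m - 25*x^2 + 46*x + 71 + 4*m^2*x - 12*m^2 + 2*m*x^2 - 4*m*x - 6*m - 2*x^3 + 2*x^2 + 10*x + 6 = -10*m^2 - 80*m - 2*x^3 + x^2*(2*m - 23) + x*(4*m^2 + 27*m - 10) + 200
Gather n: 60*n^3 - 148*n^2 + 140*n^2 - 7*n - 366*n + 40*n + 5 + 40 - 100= 60*n^3 - 8*n^2 - 333*n - 55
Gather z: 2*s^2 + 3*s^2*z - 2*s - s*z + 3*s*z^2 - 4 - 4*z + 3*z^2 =2*s^2 - 2*s + z^2*(3*s + 3) + z*(3*s^2 - s - 4) - 4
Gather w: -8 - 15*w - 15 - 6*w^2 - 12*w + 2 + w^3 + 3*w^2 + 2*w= w^3 - 3*w^2 - 25*w - 21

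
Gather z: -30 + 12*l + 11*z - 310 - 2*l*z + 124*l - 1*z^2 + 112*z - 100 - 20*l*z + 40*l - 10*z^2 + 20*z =176*l - 11*z^2 + z*(143 - 22*l) - 440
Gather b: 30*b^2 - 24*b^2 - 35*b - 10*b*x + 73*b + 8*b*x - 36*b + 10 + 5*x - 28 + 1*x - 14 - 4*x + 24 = 6*b^2 + b*(2 - 2*x) + 2*x - 8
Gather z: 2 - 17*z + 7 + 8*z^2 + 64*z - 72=8*z^2 + 47*z - 63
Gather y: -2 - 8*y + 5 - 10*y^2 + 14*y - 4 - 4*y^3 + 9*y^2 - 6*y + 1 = -4*y^3 - y^2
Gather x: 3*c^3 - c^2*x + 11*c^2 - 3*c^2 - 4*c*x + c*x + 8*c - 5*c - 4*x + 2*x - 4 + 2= 3*c^3 + 8*c^2 + 3*c + x*(-c^2 - 3*c - 2) - 2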